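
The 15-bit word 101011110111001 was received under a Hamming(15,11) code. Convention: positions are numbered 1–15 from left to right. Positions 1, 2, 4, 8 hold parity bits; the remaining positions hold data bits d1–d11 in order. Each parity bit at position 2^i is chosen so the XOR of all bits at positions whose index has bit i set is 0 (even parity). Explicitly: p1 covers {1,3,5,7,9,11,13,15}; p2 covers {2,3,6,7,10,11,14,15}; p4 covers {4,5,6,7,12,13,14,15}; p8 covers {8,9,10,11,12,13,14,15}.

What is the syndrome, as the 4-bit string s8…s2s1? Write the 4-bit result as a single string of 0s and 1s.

s1 (pos 1,3,5,7,9,11,13,15): 1⊕1⊕1⊕1⊕0⊕1⊕0⊕1 = 0
s2 (pos 2,3,6,7,10,11,14,15): 0⊕1⊕1⊕1⊕1⊕1⊕0⊕1 = 0
s4 (pos 4,5,6,7,12,13,14,15): 0⊕1⊕1⊕1⊕1⊕0⊕0⊕1 = 1
s8 (pos 8,9,10,11,12,13,14,15): 1⊕0⊕1⊕1⊕1⊕0⊕0⊕1 = 1
Syndrome s8…s1 = 1100 → error at position 12.

1100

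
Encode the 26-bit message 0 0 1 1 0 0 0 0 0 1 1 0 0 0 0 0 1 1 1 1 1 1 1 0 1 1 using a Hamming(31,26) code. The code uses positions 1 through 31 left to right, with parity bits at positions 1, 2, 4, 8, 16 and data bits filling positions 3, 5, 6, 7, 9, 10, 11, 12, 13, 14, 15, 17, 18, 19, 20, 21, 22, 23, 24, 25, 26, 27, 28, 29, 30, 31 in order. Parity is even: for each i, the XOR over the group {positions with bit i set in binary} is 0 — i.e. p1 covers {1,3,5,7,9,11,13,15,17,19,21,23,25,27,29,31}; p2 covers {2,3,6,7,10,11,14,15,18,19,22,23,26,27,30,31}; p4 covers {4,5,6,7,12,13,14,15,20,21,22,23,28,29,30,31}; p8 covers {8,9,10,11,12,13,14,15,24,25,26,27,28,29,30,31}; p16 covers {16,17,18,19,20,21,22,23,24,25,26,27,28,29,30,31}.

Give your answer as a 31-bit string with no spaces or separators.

0001011100000111000001111111011

Place data at non-parity positions: p1 p2 0 p4 0 1 1 p8 0 0 0 0 0 1 1 p16 0 0 0 0 0 1 1 1 1 1 1 1 0 1 1
p1 (pos 1,3,5,7,9,11,13,15,17,19,21,23,25,27,29,31): XOR of data positions = 0⊕0⊕1⊕0⊕0⊕0⊕1⊕0⊕0⊕0⊕1⊕1⊕1⊕0⊕1 = 0
p2 (pos 2,3,6,7,10,11,14,15,18,19,22,23,26,27,30,31): XOR of data positions = 0⊕1⊕1⊕0⊕0⊕1⊕1⊕0⊕0⊕1⊕1⊕1⊕1⊕1⊕1 = 0
p4 (pos 4,5,6,7,12,13,14,15,20,21,22,23,28,29,30,31): XOR of data positions = 0⊕1⊕1⊕0⊕0⊕1⊕1⊕0⊕0⊕1⊕1⊕1⊕0⊕1⊕1 = 1
p8 (pos 8,9,10,11,12,13,14,15,24,25,26,27,28,29,30,31): XOR of data positions = 0⊕0⊕0⊕0⊕0⊕1⊕1⊕1⊕1⊕1⊕1⊕1⊕0⊕1⊕1 = 1
p16 (pos 16,17,18,19,20,21,22,23,24,25,26,27,28,29,30,31): XOR of data positions = 0⊕0⊕0⊕0⊕0⊕1⊕1⊕1⊕1⊕1⊕1⊕1⊕0⊕1⊕1 = 1
Codeword: 0001011100000111000001111111011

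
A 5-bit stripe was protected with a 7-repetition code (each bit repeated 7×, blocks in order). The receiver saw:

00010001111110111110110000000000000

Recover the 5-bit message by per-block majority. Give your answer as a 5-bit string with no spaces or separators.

Block 1 (0001000): 1 one → 0
Block 2 (1111110): 6 ones → 1
Block 3 (1111101): 6 ones → 1
Block 4 (1000000): 1 one → 0
Block 5 (0000000): 0 ones → 0

01100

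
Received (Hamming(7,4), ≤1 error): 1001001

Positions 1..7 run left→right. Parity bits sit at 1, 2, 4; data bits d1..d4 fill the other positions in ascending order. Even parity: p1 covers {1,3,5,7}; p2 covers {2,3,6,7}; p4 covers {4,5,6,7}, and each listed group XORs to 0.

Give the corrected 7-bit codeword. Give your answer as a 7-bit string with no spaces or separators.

1101001

s1 (pos 1,3,5,7): 1⊕0⊕0⊕1 = 0
s2 (pos 2,3,6,7): 0⊕0⊕0⊕1 = 1
s4 (pos 4,5,6,7): 1⊕0⊕0⊕1 = 0
Syndrome s4…s1 = 010 → error at position 2.
Flip position 2: 1001001 → 1101001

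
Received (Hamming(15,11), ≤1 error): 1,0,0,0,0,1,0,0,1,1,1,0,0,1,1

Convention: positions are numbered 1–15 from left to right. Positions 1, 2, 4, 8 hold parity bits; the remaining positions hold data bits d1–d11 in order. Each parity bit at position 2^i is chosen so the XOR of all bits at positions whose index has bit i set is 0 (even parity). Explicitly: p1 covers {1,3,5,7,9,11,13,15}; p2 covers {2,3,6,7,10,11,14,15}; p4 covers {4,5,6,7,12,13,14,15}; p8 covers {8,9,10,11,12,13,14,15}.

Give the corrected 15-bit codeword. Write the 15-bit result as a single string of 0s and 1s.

100001001110001

s1 (pos 1,3,5,7,9,11,13,15): 1⊕0⊕0⊕0⊕1⊕1⊕0⊕1 = 0
s2 (pos 2,3,6,7,10,11,14,15): 0⊕0⊕1⊕0⊕1⊕1⊕1⊕1 = 1
s4 (pos 4,5,6,7,12,13,14,15): 0⊕0⊕1⊕0⊕0⊕0⊕1⊕1 = 1
s8 (pos 8,9,10,11,12,13,14,15): 0⊕1⊕1⊕1⊕0⊕0⊕1⊕1 = 1
Syndrome s8…s1 = 1110 → error at position 14.
Flip position 14: 100001001110011 → 100001001110001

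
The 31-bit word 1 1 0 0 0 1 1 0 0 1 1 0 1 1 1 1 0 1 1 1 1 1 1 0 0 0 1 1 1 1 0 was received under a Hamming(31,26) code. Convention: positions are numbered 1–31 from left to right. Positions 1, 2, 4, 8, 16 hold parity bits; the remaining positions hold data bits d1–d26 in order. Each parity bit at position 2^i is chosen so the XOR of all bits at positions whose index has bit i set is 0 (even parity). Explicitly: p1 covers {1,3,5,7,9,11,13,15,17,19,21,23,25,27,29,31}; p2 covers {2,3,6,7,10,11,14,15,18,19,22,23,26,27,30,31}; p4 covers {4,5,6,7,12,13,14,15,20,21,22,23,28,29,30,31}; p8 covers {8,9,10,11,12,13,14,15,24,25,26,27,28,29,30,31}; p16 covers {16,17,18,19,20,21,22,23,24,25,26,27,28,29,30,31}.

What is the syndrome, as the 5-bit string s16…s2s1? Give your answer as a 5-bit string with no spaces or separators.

11010

s1 (pos 1,3,5,7,9,11,13,15,17,19,21,23,25,27,29,31): 1⊕0⊕0⊕1⊕0⊕1⊕1⊕1⊕0⊕1⊕1⊕1⊕0⊕1⊕1⊕0 = 0
s2 (pos 2,3,6,7,10,11,14,15,18,19,22,23,26,27,30,31): 1⊕0⊕1⊕1⊕1⊕1⊕1⊕1⊕1⊕1⊕1⊕1⊕0⊕1⊕1⊕0 = 1
s4 (pos 4,5,6,7,12,13,14,15,20,21,22,23,28,29,30,31): 0⊕0⊕1⊕1⊕0⊕1⊕1⊕1⊕1⊕1⊕1⊕1⊕1⊕1⊕1⊕0 = 0
s8 (pos 8,9,10,11,12,13,14,15,24,25,26,27,28,29,30,31): 0⊕0⊕1⊕1⊕0⊕1⊕1⊕1⊕0⊕0⊕0⊕1⊕1⊕1⊕1⊕0 = 1
s16 (pos 16,17,18,19,20,21,22,23,24,25,26,27,28,29,30,31): 1⊕0⊕1⊕1⊕1⊕1⊕1⊕1⊕0⊕0⊕0⊕1⊕1⊕1⊕1⊕0 = 1
Syndrome s16…s1 = 11010 → error at position 26.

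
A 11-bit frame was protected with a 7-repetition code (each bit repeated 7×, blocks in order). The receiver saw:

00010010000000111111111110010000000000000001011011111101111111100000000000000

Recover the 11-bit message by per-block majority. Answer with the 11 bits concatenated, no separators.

Block 1 (0001001): 2 ones → 0
Block 2 (0000000): 0 ones → 0
Block 3 (1111111): 7 ones → 1
Block 4 (1111001): 5 ones → 1
Block 5 (0000000): 0 ones → 0
Block 6 (0000000): 0 ones → 0
Block 7 (0101101): 4 ones → 1
Block 8 (1111101): 6 ones → 1
Block 9 (1111111): 7 ones → 1
Block 10 (0000000): 0 ones → 0
Block 11 (0000000): 0 ones → 0

00110011100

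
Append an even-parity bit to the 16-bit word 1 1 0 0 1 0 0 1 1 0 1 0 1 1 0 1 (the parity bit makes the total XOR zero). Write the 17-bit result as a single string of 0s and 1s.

XOR of the 16 data bits: 1⊕1⊕0⊕0⊕1⊕0⊕0⊕1⊕1⊕0⊕1⊕0⊕1⊕1⊕0⊕1 = 1
Parity bit = 1 (so all 17 bits XOR to 0).

11001001101011011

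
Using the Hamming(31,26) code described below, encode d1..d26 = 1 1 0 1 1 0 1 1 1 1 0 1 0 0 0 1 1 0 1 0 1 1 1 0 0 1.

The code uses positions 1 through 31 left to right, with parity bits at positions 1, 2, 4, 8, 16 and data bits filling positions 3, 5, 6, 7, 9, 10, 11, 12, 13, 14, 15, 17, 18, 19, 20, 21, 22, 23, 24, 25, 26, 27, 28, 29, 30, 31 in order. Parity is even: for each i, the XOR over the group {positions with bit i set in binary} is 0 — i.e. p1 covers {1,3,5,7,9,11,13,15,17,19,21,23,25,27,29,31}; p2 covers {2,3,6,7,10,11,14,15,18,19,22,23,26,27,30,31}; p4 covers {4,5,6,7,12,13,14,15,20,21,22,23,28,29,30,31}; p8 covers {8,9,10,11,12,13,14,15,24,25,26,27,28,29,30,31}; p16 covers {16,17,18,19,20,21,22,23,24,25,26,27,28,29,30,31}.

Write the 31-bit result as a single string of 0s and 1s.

Place data at non-parity positions: p1 p2 1 p4 1 0 1 p8 1 0 1 1 1 1 0 p16 1 0 0 0 1 1 0 1 0 1 1 1 0 0 1
p1 (pos 1,3,5,7,9,11,13,15,17,19,21,23,25,27,29,31): XOR of data positions = 1⊕1⊕1⊕1⊕1⊕1⊕0⊕1⊕0⊕1⊕0⊕0⊕1⊕0⊕1 = 0
p2 (pos 2,3,6,7,10,11,14,15,18,19,22,23,26,27,30,31): XOR of data positions = 1⊕0⊕1⊕0⊕1⊕1⊕0⊕0⊕0⊕1⊕0⊕1⊕1⊕0⊕1 = 0
p4 (pos 4,5,6,7,12,13,14,15,20,21,22,23,28,29,30,31): XOR of data positions = 1⊕0⊕1⊕1⊕1⊕1⊕0⊕0⊕1⊕1⊕0⊕1⊕0⊕0⊕1 = 1
p8 (pos 8,9,10,11,12,13,14,15,24,25,26,27,28,29,30,31): XOR of data positions = 1⊕0⊕1⊕1⊕1⊕1⊕0⊕1⊕0⊕1⊕1⊕1⊕0⊕0⊕1 = 0
p16 (pos 16,17,18,19,20,21,22,23,24,25,26,27,28,29,30,31): XOR of data positions = 1⊕0⊕0⊕0⊕1⊕1⊕0⊕1⊕0⊕1⊕1⊕1⊕0⊕0⊕1 = 0
Codeword: 0011101010111100100011010111001

0011101010111100100011010111001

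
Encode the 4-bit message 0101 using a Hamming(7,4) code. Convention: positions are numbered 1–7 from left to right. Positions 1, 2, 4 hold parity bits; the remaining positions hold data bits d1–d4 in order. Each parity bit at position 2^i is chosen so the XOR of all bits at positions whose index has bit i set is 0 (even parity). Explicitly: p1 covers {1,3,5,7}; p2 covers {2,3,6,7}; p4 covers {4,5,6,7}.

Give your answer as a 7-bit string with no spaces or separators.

0100101

Place data at non-parity positions: p1 p2 0 p4 1 0 1
p1 (pos 1,3,5,7): XOR of data positions = 0⊕1⊕1 = 0
p2 (pos 2,3,6,7): XOR of data positions = 0⊕0⊕1 = 1
p4 (pos 4,5,6,7): XOR of data positions = 1⊕0⊕1 = 0
Codeword: 0100101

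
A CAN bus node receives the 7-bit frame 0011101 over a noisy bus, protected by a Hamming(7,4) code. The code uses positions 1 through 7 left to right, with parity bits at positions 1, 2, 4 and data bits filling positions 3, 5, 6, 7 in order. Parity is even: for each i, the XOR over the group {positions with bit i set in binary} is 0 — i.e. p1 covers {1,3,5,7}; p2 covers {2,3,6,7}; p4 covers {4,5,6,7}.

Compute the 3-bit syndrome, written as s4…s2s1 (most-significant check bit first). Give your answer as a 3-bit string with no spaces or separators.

101

s1 (pos 1,3,5,7): 0⊕1⊕1⊕1 = 1
s2 (pos 2,3,6,7): 0⊕1⊕0⊕1 = 0
s4 (pos 4,5,6,7): 1⊕1⊕0⊕1 = 1
Syndrome s4…s1 = 101 → error at position 5.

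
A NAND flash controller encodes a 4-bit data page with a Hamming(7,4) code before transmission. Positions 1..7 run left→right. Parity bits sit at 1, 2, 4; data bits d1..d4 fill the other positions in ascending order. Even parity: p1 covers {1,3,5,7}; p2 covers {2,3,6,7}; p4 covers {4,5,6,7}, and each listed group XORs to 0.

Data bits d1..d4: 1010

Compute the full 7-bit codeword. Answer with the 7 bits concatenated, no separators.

1011010

Place data at non-parity positions: p1 p2 1 p4 0 1 0
p1 (pos 1,3,5,7): XOR of data positions = 1⊕0⊕0 = 1
p2 (pos 2,3,6,7): XOR of data positions = 1⊕1⊕0 = 0
p4 (pos 4,5,6,7): XOR of data positions = 0⊕1⊕0 = 1
Codeword: 1011010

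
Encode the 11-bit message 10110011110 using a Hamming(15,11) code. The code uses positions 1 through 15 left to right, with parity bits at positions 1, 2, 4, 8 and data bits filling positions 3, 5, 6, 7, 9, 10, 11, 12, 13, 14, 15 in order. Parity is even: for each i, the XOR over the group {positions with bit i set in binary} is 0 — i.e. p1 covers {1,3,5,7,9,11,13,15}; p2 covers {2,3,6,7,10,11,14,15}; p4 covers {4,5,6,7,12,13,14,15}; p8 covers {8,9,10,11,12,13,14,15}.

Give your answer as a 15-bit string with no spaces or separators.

011101100011110

Place data at non-parity positions: p1 p2 1 p4 0 1 1 p8 0 0 1 1 1 1 0
p1 (pos 1,3,5,7,9,11,13,15): XOR of data positions = 1⊕0⊕1⊕0⊕1⊕1⊕0 = 0
p2 (pos 2,3,6,7,10,11,14,15): XOR of data positions = 1⊕1⊕1⊕0⊕1⊕1⊕0 = 1
p4 (pos 4,5,6,7,12,13,14,15): XOR of data positions = 0⊕1⊕1⊕1⊕1⊕1⊕0 = 1
p8 (pos 8,9,10,11,12,13,14,15): XOR of data positions = 0⊕0⊕1⊕1⊕1⊕1⊕0 = 0
Codeword: 011101100011110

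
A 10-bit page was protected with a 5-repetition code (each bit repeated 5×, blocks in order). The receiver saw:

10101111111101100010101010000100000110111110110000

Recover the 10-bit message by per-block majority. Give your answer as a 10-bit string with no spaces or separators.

Block 1 (10101): 3 ones → 1
Block 2 (11111): 5 ones → 1
Block 3 (11011): 4 ones → 1
Block 4 (00010): 1 one → 0
Block 5 (10101): 3 ones → 1
Block 6 (00001): 1 one → 0
Block 7 (00000): 0 ones → 0
Block 8 (11011): 4 ones → 1
Block 9 (11101): 4 ones → 1
Block 10 (10000): 1 one → 0

1110100110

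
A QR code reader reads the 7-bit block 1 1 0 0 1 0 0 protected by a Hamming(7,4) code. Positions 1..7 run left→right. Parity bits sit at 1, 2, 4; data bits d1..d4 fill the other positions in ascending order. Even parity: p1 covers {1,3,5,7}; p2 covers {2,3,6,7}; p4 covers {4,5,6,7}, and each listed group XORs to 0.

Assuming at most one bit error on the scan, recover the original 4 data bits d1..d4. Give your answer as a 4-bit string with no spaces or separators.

s1 (pos 1,3,5,7): 1⊕0⊕1⊕0 = 0
s2 (pos 2,3,6,7): 1⊕0⊕0⊕0 = 1
s4 (pos 4,5,6,7): 0⊕1⊕0⊕0 = 1
Syndrome s4…s1 = 110 → error at position 6.
Flip position 6: 1100100 → 1100110
Read data bits from positions 3,5,6,7: 0110

0110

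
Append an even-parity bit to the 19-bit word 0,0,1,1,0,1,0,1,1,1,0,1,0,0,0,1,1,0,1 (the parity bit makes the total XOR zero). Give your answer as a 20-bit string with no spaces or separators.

XOR of the 19 data bits: 0⊕0⊕1⊕1⊕0⊕1⊕0⊕1⊕1⊕1⊕0⊕1⊕0⊕0⊕0⊕1⊕1⊕0⊕1 = 0
Parity bit = 0 (so all 20 bits XOR to 0).

00110101110100011010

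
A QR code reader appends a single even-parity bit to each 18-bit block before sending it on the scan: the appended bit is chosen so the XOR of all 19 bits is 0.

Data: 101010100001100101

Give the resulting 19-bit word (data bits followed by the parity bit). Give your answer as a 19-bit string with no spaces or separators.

1010101000011001010

XOR of the 18 data bits: 1⊕0⊕1⊕0⊕1⊕0⊕1⊕0⊕0⊕0⊕0⊕1⊕1⊕0⊕0⊕1⊕0⊕1 = 0
Parity bit = 0 (so all 19 bits XOR to 0).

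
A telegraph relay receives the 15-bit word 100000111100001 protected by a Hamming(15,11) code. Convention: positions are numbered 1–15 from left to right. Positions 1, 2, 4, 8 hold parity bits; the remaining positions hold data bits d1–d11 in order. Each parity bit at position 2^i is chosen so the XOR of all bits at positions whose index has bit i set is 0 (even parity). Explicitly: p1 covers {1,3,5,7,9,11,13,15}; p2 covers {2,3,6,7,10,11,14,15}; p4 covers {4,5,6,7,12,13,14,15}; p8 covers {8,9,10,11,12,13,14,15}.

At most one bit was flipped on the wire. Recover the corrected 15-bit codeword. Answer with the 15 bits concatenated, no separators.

s1 (pos 1,3,5,7,9,11,13,15): 1⊕0⊕0⊕1⊕1⊕0⊕0⊕1 = 0
s2 (pos 2,3,6,7,10,11,14,15): 0⊕0⊕0⊕1⊕1⊕0⊕0⊕1 = 1
s4 (pos 4,5,6,7,12,13,14,15): 0⊕0⊕0⊕1⊕0⊕0⊕0⊕1 = 0
s8 (pos 8,9,10,11,12,13,14,15): 1⊕1⊕1⊕0⊕0⊕0⊕0⊕1 = 0
Syndrome s8…s1 = 0010 → error at position 2.
Flip position 2: 100000111100001 → 110000111100001

110000111100001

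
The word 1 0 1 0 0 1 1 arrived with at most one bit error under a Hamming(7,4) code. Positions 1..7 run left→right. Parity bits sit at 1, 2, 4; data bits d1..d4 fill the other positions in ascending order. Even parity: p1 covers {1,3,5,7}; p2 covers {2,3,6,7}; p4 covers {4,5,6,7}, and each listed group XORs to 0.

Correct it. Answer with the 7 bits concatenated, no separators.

1000011

s1 (pos 1,3,5,7): 1⊕1⊕0⊕1 = 1
s2 (pos 2,3,6,7): 0⊕1⊕1⊕1 = 1
s4 (pos 4,5,6,7): 0⊕0⊕1⊕1 = 0
Syndrome s4…s1 = 011 → error at position 3.
Flip position 3: 1010011 → 1000011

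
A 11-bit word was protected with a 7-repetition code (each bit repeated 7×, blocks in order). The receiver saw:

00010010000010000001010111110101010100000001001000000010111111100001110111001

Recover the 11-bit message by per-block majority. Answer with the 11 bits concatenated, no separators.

Block 1 (0001001): 2 ones → 0
Block 2 (0000010): 1 one → 0
Block 3 (0000010): 1 one → 0
Block 4 (1011111): 6 ones → 1
Block 5 (0101010): 3 ones → 0
Block 6 (1000000): 1 one → 0
Block 7 (0100100): 2 ones → 0
Block 8 (0000010): 1 one → 0
Block 9 (1111111): 7 ones → 1
Block 10 (0000111): 3 ones → 0
Block 11 (0111001): 4 ones → 1

00010000101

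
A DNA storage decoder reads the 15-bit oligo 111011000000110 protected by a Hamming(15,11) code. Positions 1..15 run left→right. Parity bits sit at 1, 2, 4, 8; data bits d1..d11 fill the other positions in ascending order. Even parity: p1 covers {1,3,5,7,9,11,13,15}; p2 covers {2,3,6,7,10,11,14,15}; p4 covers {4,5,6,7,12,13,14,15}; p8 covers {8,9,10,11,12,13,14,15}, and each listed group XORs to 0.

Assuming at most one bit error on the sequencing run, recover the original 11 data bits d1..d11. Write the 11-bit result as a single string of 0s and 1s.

11100000110

s1 (pos 1,3,5,7,9,11,13,15): 1⊕1⊕1⊕0⊕0⊕0⊕1⊕0 = 0
s2 (pos 2,3,6,7,10,11,14,15): 1⊕1⊕1⊕0⊕0⊕0⊕1⊕0 = 0
s4 (pos 4,5,6,7,12,13,14,15): 0⊕1⊕1⊕0⊕0⊕1⊕1⊕0 = 0
s8 (pos 8,9,10,11,12,13,14,15): 0⊕0⊕0⊕0⊕0⊕1⊕1⊕0 = 0
Syndrome s8…s1 = 0000 → no error.
Read data bits from positions 3,5,6,7,9,10,11,12,13,14,15: 11100000110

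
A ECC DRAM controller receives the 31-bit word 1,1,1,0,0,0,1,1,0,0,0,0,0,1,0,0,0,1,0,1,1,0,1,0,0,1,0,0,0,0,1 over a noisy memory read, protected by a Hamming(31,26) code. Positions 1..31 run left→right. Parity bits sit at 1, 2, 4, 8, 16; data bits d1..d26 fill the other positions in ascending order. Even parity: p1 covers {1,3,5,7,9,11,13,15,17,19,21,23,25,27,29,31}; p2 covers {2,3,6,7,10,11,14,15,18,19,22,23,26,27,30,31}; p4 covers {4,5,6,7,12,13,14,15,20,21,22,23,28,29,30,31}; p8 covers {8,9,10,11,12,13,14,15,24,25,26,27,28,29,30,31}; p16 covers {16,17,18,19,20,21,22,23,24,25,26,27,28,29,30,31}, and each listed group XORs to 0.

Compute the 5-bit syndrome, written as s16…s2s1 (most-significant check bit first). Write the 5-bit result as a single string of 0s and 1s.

s1 (pos 1,3,5,7,9,11,13,15,17,19,21,23,25,27,29,31): 1⊕1⊕0⊕1⊕0⊕0⊕0⊕0⊕0⊕0⊕1⊕1⊕0⊕0⊕0⊕1 = 0
s2 (pos 2,3,6,7,10,11,14,15,18,19,22,23,26,27,30,31): 1⊕1⊕0⊕1⊕0⊕0⊕1⊕0⊕1⊕0⊕0⊕1⊕1⊕0⊕0⊕1 = 0
s4 (pos 4,5,6,7,12,13,14,15,20,21,22,23,28,29,30,31): 0⊕0⊕0⊕1⊕0⊕0⊕1⊕0⊕1⊕1⊕0⊕1⊕0⊕0⊕0⊕1 = 0
s8 (pos 8,9,10,11,12,13,14,15,24,25,26,27,28,29,30,31): 1⊕0⊕0⊕0⊕0⊕0⊕1⊕0⊕0⊕0⊕1⊕0⊕0⊕0⊕0⊕1 = 0
s16 (pos 16,17,18,19,20,21,22,23,24,25,26,27,28,29,30,31): 0⊕0⊕1⊕0⊕1⊕1⊕0⊕1⊕0⊕0⊕1⊕0⊕0⊕0⊕0⊕1 = 0
Syndrome s16…s1 = 00000 → no error.

00000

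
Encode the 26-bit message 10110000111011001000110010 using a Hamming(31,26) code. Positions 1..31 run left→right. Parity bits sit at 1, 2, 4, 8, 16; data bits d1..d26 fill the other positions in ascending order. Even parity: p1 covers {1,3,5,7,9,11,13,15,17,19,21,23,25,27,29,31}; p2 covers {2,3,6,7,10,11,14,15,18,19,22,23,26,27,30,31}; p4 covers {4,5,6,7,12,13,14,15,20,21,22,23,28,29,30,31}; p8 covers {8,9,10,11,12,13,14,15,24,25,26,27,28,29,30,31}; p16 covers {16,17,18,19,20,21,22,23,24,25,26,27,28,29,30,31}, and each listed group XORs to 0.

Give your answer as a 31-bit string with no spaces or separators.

Place data at non-parity positions: p1 p2 1 p4 0 1 1 p8 0 0 0 0 1 1 1 p16 0 1 1 0 0 1 0 0 0 1 1 0 0 1 0
p1 (pos 1,3,5,7,9,11,13,15,17,19,21,23,25,27,29,31): XOR of data positions = 1⊕0⊕1⊕0⊕0⊕1⊕1⊕0⊕1⊕0⊕0⊕0⊕1⊕0⊕0 = 0
p2 (pos 2,3,6,7,10,11,14,15,18,19,22,23,26,27,30,31): XOR of data positions = 1⊕1⊕1⊕0⊕0⊕1⊕1⊕1⊕1⊕1⊕0⊕1⊕1⊕1⊕0 = 1
p4 (pos 4,5,6,7,12,13,14,15,20,21,22,23,28,29,30,31): XOR of data positions = 0⊕1⊕1⊕0⊕1⊕1⊕1⊕0⊕0⊕1⊕0⊕0⊕0⊕1⊕0 = 1
p8 (pos 8,9,10,11,12,13,14,15,24,25,26,27,28,29,30,31): XOR of data positions = 0⊕0⊕0⊕0⊕1⊕1⊕1⊕0⊕0⊕1⊕1⊕0⊕0⊕1⊕0 = 0
p16 (pos 16,17,18,19,20,21,22,23,24,25,26,27,28,29,30,31): XOR of data positions = 0⊕1⊕1⊕0⊕0⊕1⊕0⊕0⊕0⊕1⊕1⊕0⊕0⊕1⊕0 = 0
Codeword: 0111011000001110011001000110010

0111011000001110011001000110010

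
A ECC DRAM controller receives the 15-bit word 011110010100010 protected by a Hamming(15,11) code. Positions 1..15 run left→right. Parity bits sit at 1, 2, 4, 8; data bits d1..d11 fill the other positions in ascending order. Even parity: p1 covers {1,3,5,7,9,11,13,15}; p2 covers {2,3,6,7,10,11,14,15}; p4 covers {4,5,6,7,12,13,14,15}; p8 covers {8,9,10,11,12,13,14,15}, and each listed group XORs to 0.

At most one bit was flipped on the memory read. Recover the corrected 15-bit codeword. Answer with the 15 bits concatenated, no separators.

s1 (pos 1,3,5,7,9,11,13,15): 0⊕1⊕1⊕0⊕0⊕0⊕0⊕0 = 0
s2 (pos 2,3,6,7,10,11,14,15): 1⊕1⊕0⊕0⊕1⊕0⊕1⊕0 = 0
s4 (pos 4,5,6,7,12,13,14,15): 1⊕1⊕0⊕0⊕0⊕0⊕1⊕0 = 1
s8 (pos 8,9,10,11,12,13,14,15): 1⊕0⊕1⊕0⊕0⊕0⊕1⊕0 = 1
Syndrome s8…s1 = 1100 → error at position 12.
Flip position 12: 011110010100010 → 011110010101010

011110010101010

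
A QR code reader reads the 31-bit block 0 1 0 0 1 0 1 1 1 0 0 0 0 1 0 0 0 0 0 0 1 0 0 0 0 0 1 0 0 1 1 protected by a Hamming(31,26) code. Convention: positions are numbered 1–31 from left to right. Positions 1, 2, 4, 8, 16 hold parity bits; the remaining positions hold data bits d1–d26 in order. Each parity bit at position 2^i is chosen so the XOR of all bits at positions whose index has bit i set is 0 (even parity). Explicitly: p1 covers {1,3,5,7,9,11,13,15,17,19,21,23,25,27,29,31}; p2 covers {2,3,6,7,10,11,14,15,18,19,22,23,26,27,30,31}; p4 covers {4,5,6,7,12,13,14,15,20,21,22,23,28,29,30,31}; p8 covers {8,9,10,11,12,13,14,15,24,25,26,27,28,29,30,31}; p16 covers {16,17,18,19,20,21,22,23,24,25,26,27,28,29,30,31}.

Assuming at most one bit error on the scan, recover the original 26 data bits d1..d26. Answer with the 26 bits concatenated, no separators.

s1 (pos 1,3,5,7,9,11,13,15,17,19,21,23,25,27,29,31): 0⊕0⊕1⊕1⊕1⊕0⊕0⊕0⊕0⊕0⊕1⊕0⊕0⊕1⊕0⊕1 = 0
s2 (pos 2,3,6,7,10,11,14,15,18,19,22,23,26,27,30,31): 1⊕0⊕0⊕1⊕0⊕0⊕1⊕0⊕0⊕0⊕0⊕0⊕0⊕1⊕1⊕1 = 0
s4 (pos 4,5,6,7,12,13,14,15,20,21,22,23,28,29,30,31): 0⊕1⊕0⊕1⊕0⊕0⊕1⊕0⊕0⊕1⊕0⊕0⊕0⊕0⊕1⊕1 = 0
s8 (pos 8,9,10,11,12,13,14,15,24,25,26,27,28,29,30,31): 1⊕1⊕0⊕0⊕0⊕0⊕1⊕0⊕0⊕0⊕0⊕1⊕0⊕0⊕1⊕1 = 0
s16 (pos 16,17,18,19,20,21,22,23,24,25,26,27,28,29,30,31): 0⊕0⊕0⊕0⊕0⊕1⊕0⊕0⊕0⊕0⊕0⊕1⊕0⊕0⊕1⊕1 = 0
Syndrome s16…s1 = 00000 → no error.
Read data bits from positions 3,5,6,7,9,10,11,12,13,14,15,17,18,19,20,21,22,23,24,25,26,27,28,29,30,31: 01011000010000010000010011

01011000010000010000010011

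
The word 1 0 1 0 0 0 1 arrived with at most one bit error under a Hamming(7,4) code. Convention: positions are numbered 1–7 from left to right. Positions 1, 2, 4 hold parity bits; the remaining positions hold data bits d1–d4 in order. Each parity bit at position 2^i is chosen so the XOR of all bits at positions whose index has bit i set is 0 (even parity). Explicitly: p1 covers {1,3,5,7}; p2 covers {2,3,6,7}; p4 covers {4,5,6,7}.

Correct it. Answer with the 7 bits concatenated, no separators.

1010101

s1 (pos 1,3,5,7): 1⊕1⊕0⊕1 = 1
s2 (pos 2,3,6,7): 0⊕1⊕0⊕1 = 0
s4 (pos 4,5,6,7): 0⊕0⊕0⊕1 = 1
Syndrome s4…s1 = 101 → error at position 5.
Flip position 5: 1010001 → 1010101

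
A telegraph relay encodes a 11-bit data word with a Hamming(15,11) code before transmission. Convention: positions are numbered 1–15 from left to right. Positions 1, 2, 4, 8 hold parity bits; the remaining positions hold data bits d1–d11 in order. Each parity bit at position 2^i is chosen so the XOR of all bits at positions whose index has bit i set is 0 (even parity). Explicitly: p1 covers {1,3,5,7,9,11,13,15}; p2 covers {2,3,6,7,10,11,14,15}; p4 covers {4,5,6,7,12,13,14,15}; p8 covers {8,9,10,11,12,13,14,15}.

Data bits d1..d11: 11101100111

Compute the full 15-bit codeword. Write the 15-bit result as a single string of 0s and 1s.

Place data at non-parity positions: p1 p2 1 p4 1 1 0 p8 1 1 0 0 1 1 1
p1 (pos 1,3,5,7,9,11,13,15): XOR of data positions = 1⊕1⊕0⊕1⊕0⊕1⊕1 = 1
p2 (pos 2,3,6,7,10,11,14,15): XOR of data positions = 1⊕1⊕0⊕1⊕0⊕1⊕1 = 1
p4 (pos 4,5,6,7,12,13,14,15): XOR of data positions = 1⊕1⊕0⊕0⊕1⊕1⊕1 = 1
p8 (pos 8,9,10,11,12,13,14,15): XOR of data positions = 1⊕1⊕0⊕0⊕1⊕1⊕1 = 1
Codeword: 111111011100111

111111011100111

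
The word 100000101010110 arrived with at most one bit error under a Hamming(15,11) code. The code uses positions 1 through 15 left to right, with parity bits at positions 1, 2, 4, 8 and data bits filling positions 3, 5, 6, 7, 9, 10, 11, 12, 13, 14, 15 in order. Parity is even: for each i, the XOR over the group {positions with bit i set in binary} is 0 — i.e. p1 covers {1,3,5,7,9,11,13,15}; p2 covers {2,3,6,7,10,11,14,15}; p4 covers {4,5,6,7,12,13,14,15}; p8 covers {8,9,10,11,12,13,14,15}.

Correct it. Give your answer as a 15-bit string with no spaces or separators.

100000001010110

s1 (pos 1,3,5,7,9,11,13,15): 1⊕0⊕0⊕1⊕1⊕1⊕1⊕0 = 1
s2 (pos 2,3,6,7,10,11,14,15): 0⊕0⊕0⊕1⊕0⊕1⊕1⊕0 = 1
s4 (pos 4,5,6,7,12,13,14,15): 0⊕0⊕0⊕1⊕0⊕1⊕1⊕0 = 1
s8 (pos 8,9,10,11,12,13,14,15): 0⊕1⊕0⊕1⊕0⊕1⊕1⊕0 = 0
Syndrome s8…s1 = 0111 → error at position 7.
Flip position 7: 100000101010110 → 100000001010110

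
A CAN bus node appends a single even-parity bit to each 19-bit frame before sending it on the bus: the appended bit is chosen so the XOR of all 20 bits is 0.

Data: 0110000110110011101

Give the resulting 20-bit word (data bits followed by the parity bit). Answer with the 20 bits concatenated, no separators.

01100001101100111010

XOR of the 19 data bits: 0⊕1⊕1⊕0⊕0⊕0⊕0⊕1⊕1⊕0⊕1⊕1⊕0⊕0⊕1⊕1⊕1⊕0⊕1 = 0
Parity bit = 0 (so all 20 bits XOR to 0).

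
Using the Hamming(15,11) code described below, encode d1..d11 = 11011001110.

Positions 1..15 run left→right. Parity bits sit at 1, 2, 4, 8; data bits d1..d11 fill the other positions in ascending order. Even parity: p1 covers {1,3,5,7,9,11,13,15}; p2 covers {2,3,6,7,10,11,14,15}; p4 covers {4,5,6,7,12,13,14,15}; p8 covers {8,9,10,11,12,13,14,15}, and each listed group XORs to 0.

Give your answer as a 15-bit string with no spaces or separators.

Place data at non-parity positions: p1 p2 1 p4 1 0 1 p8 1 0 0 1 1 1 0
p1 (pos 1,3,5,7,9,11,13,15): XOR of data positions = 1⊕1⊕1⊕1⊕0⊕1⊕0 = 1
p2 (pos 2,3,6,7,10,11,14,15): XOR of data positions = 1⊕0⊕1⊕0⊕0⊕1⊕0 = 1
p4 (pos 4,5,6,7,12,13,14,15): XOR of data positions = 1⊕0⊕1⊕1⊕1⊕1⊕0 = 1
p8 (pos 8,9,10,11,12,13,14,15): XOR of data positions = 1⊕0⊕0⊕1⊕1⊕1⊕0 = 0
Codeword: 111110101001110

111110101001110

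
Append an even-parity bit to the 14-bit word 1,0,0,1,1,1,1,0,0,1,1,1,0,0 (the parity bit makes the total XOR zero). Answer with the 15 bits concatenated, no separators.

100111100111000

XOR of the 14 data bits: 1⊕0⊕0⊕1⊕1⊕1⊕1⊕0⊕0⊕1⊕1⊕1⊕0⊕0 = 0
Parity bit = 0 (so all 15 bits XOR to 0).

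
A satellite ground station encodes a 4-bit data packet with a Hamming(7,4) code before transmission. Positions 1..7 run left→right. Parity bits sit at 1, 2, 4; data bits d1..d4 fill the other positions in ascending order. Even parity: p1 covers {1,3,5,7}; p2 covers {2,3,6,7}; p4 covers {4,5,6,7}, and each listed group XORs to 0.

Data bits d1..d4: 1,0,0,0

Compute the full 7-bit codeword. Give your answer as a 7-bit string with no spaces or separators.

Place data at non-parity positions: p1 p2 1 p4 0 0 0
p1 (pos 1,3,5,7): XOR of data positions = 1⊕0⊕0 = 1
p2 (pos 2,3,6,7): XOR of data positions = 1⊕0⊕0 = 1
p4 (pos 4,5,6,7): XOR of data positions = 0⊕0⊕0 = 0
Codeword: 1110000

1110000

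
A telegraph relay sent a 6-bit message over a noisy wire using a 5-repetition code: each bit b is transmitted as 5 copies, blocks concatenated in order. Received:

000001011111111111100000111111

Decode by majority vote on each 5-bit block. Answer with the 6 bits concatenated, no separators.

Block 1 (00000): 0 ones → 0
Block 2 (10111): 4 ones → 1
Block 3 (11111): 5 ones → 1
Block 4 (11110): 4 ones → 1
Block 5 (00001): 1 one → 0
Block 6 (11111): 5 ones → 1

011101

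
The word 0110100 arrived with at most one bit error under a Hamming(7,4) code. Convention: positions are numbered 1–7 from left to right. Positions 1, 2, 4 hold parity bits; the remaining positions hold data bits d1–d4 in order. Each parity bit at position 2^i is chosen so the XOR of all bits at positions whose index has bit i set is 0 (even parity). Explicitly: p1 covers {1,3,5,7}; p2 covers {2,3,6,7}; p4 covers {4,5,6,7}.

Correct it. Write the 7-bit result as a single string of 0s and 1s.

0111100

s1 (pos 1,3,5,7): 0⊕1⊕1⊕0 = 0
s2 (pos 2,3,6,7): 1⊕1⊕0⊕0 = 0
s4 (pos 4,5,6,7): 0⊕1⊕0⊕0 = 1
Syndrome s4…s1 = 100 → error at position 4.
Flip position 4: 0110100 → 0111100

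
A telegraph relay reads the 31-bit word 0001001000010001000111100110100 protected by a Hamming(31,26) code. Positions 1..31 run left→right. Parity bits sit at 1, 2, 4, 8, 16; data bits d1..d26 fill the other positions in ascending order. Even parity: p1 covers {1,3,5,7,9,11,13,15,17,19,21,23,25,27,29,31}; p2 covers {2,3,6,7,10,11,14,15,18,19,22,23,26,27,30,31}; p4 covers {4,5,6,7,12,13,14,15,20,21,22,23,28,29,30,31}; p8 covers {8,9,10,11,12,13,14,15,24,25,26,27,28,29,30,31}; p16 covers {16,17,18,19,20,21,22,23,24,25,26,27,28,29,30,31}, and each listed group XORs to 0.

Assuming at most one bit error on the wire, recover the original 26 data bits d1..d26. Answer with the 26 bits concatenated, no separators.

s1 (pos 1,3,5,7,9,11,13,15,17,19,21,23,25,27,29,31): 0⊕0⊕0⊕1⊕0⊕0⊕0⊕0⊕0⊕0⊕1⊕1⊕0⊕1⊕1⊕0 = 1
s2 (pos 2,3,6,7,10,11,14,15,18,19,22,23,26,27,30,31): 0⊕0⊕0⊕1⊕0⊕0⊕0⊕0⊕0⊕0⊕1⊕1⊕1⊕1⊕0⊕0 = 1
s4 (pos 4,5,6,7,12,13,14,15,20,21,22,23,28,29,30,31): 1⊕0⊕0⊕1⊕1⊕0⊕0⊕0⊕1⊕1⊕1⊕1⊕0⊕1⊕0⊕0 = 0
s8 (pos 8,9,10,11,12,13,14,15,24,25,26,27,28,29,30,31): 0⊕0⊕0⊕0⊕1⊕0⊕0⊕0⊕0⊕0⊕1⊕1⊕0⊕1⊕0⊕0 = 0
s16 (pos 16,17,18,19,20,21,22,23,24,25,26,27,28,29,30,31): 1⊕0⊕0⊕0⊕1⊕1⊕1⊕1⊕0⊕0⊕1⊕1⊕0⊕1⊕0⊕0 = 0
Syndrome s16…s1 = 00011 → error at position 3.
Flip position 3: 0001001000010001000111100110100 → 0011001000010001000111100110100
Read data bits from positions 3,5,6,7,9,10,11,12,13,14,15,17,18,19,20,21,22,23,24,25,26,27,28,29,30,31: 10010001000000111100110100

10010001000000111100110100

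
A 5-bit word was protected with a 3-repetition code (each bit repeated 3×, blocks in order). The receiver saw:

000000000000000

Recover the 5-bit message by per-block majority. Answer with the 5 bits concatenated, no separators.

Block 1 (000): 0 ones → 0
Block 2 (000): 0 ones → 0
Block 3 (000): 0 ones → 0
Block 4 (000): 0 ones → 0
Block 5 (000): 0 ones → 0

00000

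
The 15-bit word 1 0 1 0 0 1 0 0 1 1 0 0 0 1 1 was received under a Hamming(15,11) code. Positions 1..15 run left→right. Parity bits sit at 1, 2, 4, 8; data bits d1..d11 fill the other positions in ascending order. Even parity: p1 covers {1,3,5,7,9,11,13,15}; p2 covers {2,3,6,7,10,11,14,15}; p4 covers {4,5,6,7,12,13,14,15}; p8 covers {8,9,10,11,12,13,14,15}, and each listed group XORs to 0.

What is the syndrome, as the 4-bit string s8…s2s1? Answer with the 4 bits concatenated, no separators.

s1 (pos 1,3,5,7,9,11,13,15): 1⊕1⊕0⊕0⊕1⊕0⊕0⊕1 = 0
s2 (pos 2,3,6,7,10,11,14,15): 0⊕1⊕1⊕0⊕1⊕0⊕1⊕1 = 1
s4 (pos 4,5,6,7,12,13,14,15): 0⊕0⊕1⊕0⊕0⊕0⊕1⊕1 = 1
s8 (pos 8,9,10,11,12,13,14,15): 0⊕1⊕1⊕0⊕0⊕0⊕1⊕1 = 0
Syndrome s8…s1 = 0110 → error at position 6.

0110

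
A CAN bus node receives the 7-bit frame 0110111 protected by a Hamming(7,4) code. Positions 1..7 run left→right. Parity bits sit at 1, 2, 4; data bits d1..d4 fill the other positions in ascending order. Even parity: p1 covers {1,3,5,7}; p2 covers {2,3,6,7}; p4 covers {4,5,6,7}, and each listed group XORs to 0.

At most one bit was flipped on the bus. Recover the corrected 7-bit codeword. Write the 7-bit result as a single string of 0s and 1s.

0110011

s1 (pos 1,3,5,7): 0⊕1⊕1⊕1 = 1
s2 (pos 2,3,6,7): 1⊕1⊕1⊕1 = 0
s4 (pos 4,5,6,7): 0⊕1⊕1⊕1 = 1
Syndrome s4…s1 = 101 → error at position 5.
Flip position 5: 0110111 → 0110011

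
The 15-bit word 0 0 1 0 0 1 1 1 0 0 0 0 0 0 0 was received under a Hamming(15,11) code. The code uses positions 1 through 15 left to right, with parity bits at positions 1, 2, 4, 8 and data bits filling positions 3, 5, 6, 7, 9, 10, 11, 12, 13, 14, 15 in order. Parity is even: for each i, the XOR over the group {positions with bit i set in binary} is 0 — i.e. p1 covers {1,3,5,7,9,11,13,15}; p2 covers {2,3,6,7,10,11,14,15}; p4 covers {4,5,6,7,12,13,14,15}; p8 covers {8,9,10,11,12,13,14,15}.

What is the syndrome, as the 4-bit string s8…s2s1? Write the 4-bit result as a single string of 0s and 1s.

1010

s1 (pos 1,3,5,7,9,11,13,15): 0⊕1⊕0⊕1⊕0⊕0⊕0⊕0 = 0
s2 (pos 2,3,6,7,10,11,14,15): 0⊕1⊕1⊕1⊕0⊕0⊕0⊕0 = 1
s4 (pos 4,5,6,7,12,13,14,15): 0⊕0⊕1⊕1⊕0⊕0⊕0⊕0 = 0
s8 (pos 8,9,10,11,12,13,14,15): 1⊕0⊕0⊕0⊕0⊕0⊕0⊕0 = 1
Syndrome s8…s1 = 1010 → error at position 10.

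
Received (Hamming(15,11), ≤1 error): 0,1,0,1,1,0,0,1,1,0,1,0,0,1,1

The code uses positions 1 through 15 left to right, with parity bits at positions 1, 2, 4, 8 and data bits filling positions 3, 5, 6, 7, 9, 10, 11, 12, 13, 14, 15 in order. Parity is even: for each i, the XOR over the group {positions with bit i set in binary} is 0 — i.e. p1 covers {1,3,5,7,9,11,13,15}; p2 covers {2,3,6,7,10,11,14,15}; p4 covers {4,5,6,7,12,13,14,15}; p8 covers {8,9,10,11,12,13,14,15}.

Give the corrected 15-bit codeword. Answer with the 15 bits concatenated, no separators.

010110001010011

s1 (pos 1,3,5,7,9,11,13,15): 0⊕0⊕1⊕0⊕1⊕1⊕0⊕1 = 0
s2 (pos 2,3,6,7,10,11,14,15): 1⊕0⊕0⊕0⊕0⊕1⊕1⊕1 = 0
s4 (pos 4,5,6,7,12,13,14,15): 1⊕1⊕0⊕0⊕0⊕0⊕1⊕1 = 0
s8 (pos 8,9,10,11,12,13,14,15): 1⊕1⊕0⊕1⊕0⊕0⊕1⊕1 = 1
Syndrome s8…s1 = 1000 → error at position 8.
Flip position 8: 010110011010011 → 010110001010011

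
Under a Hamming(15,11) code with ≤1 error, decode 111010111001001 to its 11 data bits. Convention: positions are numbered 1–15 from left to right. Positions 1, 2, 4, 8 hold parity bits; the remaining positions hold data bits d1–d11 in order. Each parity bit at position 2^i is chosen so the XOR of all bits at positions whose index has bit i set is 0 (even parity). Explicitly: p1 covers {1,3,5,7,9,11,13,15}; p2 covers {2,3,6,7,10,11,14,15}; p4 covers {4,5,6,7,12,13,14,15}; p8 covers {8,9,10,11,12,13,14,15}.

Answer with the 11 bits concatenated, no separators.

s1 (pos 1,3,5,7,9,11,13,15): 1⊕1⊕1⊕1⊕1⊕0⊕0⊕1 = 0
s2 (pos 2,3,6,7,10,11,14,15): 1⊕1⊕0⊕1⊕0⊕0⊕0⊕1 = 0
s4 (pos 4,5,6,7,12,13,14,15): 0⊕1⊕0⊕1⊕1⊕0⊕0⊕1 = 0
s8 (pos 8,9,10,11,12,13,14,15): 1⊕1⊕0⊕0⊕1⊕0⊕0⊕1 = 0
Syndrome s8…s1 = 0000 → no error.
Read data bits from positions 3,5,6,7,9,10,11,12,13,14,15: 11011001001

11011001001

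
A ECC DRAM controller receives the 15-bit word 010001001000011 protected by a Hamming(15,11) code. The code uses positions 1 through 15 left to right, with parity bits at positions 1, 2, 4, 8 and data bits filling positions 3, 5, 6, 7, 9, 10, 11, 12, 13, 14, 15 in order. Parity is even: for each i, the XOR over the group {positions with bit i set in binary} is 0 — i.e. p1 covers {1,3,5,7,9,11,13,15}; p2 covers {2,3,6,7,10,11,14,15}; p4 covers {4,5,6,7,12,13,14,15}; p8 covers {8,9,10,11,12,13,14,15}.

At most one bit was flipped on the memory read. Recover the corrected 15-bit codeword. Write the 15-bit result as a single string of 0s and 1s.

010001001001011

s1 (pos 1,3,5,7,9,11,13,15): 0⊕0⊕0⊕0⊕1⊕0⊕0⊕1 = 0
s2 (pos 2,3,6,7,10,11,14,15): 1⊕0⊕1⊕0⊕0⊕0⊕1⊕1 = 0
s4 (pos 4,5,6,7,12,13,14,15): 0⊕0⊕1⊕0⊕0⊕0⊕1⊕1 = 1
s8 (pos 8,9,10,11,12,13,14,15): 0⊕1⊕0⊕0⊕0⊕0⊕1⊕1 = 1
Syndrome s8…s1 = 1100 → error at position 12.
Flip position 12: 010001001000011 → 010001001001011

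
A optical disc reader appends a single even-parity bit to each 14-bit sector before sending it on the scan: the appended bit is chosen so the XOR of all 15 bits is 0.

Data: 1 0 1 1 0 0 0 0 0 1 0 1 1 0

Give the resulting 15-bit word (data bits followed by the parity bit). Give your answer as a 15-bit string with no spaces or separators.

101100000101100

XOR of the 14 data bits: 1⊕0⊕1⊕1⊕0⊕0⊕0⊕0⊕0⊕1⊕0⊕1⊕1⊕0 = 0
Parity bit = 0 (so all 15 bits XOR to 0).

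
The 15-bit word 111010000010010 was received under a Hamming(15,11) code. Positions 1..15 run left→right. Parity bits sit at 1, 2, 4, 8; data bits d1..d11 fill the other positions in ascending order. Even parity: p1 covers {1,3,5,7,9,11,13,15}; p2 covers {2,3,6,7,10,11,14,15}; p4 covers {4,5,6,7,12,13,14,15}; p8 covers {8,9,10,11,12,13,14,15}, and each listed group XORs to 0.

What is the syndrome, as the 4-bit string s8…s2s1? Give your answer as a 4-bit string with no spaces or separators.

0000

s1 (pos 1,3,5,7,9,11,13,15): 1⊕1⊕1⊕0⊕0⊕1⊕0⊕0 = 0
s2 (pos 2,3,6,7,10,11,14,15): 1⊕1⊕0⊕0⊕0⊕1⊕1⊕0 = 0
s4 (pos 4,5,6,7,12,13,14,15): 0⊕1⊕0⊕0⊕0⊕0⊕1⊕0 = 0
s8 (pos 8,9,10,11,12,13,14,15): 0⊕0⊕0⊕1⊕0⊕0⊕1⊕0 = 0
Syndrome s8…s1 = 0000 → no error.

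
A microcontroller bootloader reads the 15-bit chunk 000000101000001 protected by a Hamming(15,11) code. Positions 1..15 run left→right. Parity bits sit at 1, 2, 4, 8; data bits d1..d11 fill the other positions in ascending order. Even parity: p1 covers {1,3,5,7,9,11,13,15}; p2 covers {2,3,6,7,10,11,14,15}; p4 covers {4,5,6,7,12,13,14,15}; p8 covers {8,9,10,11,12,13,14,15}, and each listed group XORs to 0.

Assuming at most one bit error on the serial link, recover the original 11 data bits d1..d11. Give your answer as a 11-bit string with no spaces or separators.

s1 (pos 1,3,5,7,9,11,13,15): 0⊕0⊕0⊕1⊕1⊕0⊕0⊕1 = 1
s2 (pos 2,3,6,7,10,11,14,15): 0⊕0⊕0⊕1⊕0⊕0⊕0⊕1 = 0
s4 (pos 4,5,6,7,12,13,14,15): 0⊕0⊕0⊕1⊕0⊕0⊕0⊕1 = 0
s8 (pos 8,9,10,11,12,13,14,15): 0⊕1⊕0⊕0⊕0⊕0⊕0⊕1 = 0
Syndrome s8…s1 = 0001 → error at position 1.
Flip position 1: 000000101000001 → 100000101000001
Read data bits from positions 3,5,6,7,9,10,11,12,13,14,15: 00011000001

00011000001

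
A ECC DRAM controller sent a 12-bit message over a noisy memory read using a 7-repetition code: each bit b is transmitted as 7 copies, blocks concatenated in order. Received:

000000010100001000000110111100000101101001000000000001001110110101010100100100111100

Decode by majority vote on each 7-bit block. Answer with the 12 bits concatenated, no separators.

000101001101

Block 1 (0000000): 0 ones → 0
Block 2 (1010000): 2 ones → 0
Block 3 (1000000): 1 one → 0
Block 4 (1101111): 6 ones → 1
Block 5 (0000010): 1 one → 0
Block 6 (1101001): 4 ones → 1
Block 7 (0000000): 0 ones → 0
Block 8 (0000100): 1 one → 0
Block 9 (1110110): 5 ones → 1
Block 10 (1010101): 4 ones → 1
Block 11 (0010010): 2 ones → 0
Block 12 (0111100): 4 ones → 1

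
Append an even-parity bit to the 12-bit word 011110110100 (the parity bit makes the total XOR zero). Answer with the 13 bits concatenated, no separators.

XOR of the 12 data bits: 0⊕1⊕1⊕1⊕1⊕0⊕1⊕1⊕0⊕1⊕0⊕0 = 1
Parity bit = 1 (so all 13 bits XOR to 0).

0111101101001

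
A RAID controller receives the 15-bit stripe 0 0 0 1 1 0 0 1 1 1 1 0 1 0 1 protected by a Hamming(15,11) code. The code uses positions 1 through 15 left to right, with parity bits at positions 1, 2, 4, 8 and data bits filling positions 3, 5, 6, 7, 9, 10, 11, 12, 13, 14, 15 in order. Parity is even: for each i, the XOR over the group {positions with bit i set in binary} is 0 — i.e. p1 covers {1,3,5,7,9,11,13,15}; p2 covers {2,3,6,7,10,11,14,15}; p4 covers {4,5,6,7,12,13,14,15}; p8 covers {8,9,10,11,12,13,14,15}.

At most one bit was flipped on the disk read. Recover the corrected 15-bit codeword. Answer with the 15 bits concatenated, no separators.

001110011110101

s1 (pos 1,3,5,7,9,11,13,15): 0⊕0⊕1⊕0⊕1⊕1⊕1⊕1 = 1
s2 (pos 2,3,6,7,10,11,14,15): 0⊕0⊕0⊕0⊕1⊕1⊕0⊕1 = 1
s4 (pos 4,5,6,7,12,13,14,15): 1⊕1⊕0⊕0⊕0⊕1⊕0⊕1 = 0
s8 (pos 8,9,10,11,12,13,14,15): 1⊕1⊕1⊕1⊕0⊕1⊕0⊕1 = 0
Syndrome s8…s1 = 0011 → error at position 3.
Flip position 3: 000110011110101 → 001110011110101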